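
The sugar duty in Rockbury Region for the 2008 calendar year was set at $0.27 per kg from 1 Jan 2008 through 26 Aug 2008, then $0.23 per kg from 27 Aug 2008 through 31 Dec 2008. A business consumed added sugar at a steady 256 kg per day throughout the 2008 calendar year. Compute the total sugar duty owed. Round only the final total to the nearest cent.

1 Jan – 26 Aug 2008: 239 days × 256 kg/day = 61,184 kg at $0.27/kg → $16,519.68
27 Aug – 31 Dec 2008: 127 days × 256 kg/day = 32,512 kg at $0.23/kg → $7,477.76

$23,997.44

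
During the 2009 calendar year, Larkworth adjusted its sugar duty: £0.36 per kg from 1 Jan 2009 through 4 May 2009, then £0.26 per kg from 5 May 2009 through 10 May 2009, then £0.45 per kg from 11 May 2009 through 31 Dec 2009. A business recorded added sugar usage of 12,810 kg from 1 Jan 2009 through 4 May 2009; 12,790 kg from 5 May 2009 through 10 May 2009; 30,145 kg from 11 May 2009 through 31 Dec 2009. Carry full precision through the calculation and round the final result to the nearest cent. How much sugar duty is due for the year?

£21,502.25

1 Jan – 4 May 2009: 12,810 kg at £0.36/kg → £4,611.60
5 May – 10 May 2009: 12,790 kg at £0.26/kg → £3,325.40
11 May – 31 Dec 2009: 30,145 kg at £0.45/kg → £13,565.25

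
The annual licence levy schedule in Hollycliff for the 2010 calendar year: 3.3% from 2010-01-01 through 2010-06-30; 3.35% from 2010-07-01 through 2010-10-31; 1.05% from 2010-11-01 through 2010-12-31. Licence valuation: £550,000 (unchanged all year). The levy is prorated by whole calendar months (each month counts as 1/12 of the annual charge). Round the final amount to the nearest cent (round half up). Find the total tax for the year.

£16,179.17

2010-01-01 to 2010-06-30: 6 months at 3.3% → £550,000 × 3.3% × 6/12 = £9,075.0000
2010-07-01 to 2010-10-31: 4 months at 3.35% → £550,000 × 3.35% × 4/12 = £6,141.6667
2010-11-01 to 2010-12-31: 2 months at 1.05% → £550,000 × 1.05% × 2/12 = £962.5000
Total = £16,179.1667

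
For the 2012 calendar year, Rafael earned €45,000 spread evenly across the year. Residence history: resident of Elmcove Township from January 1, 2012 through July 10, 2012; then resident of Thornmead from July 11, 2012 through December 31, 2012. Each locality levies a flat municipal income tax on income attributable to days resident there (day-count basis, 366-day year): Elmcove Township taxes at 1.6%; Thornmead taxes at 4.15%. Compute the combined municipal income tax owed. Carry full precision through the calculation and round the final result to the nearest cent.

Elmcove Township, January 1 – July 10, 2012: 192 days → €45,000 × 1.6% × 192/366 = €377.7049
Thornmead, July 11 – December 31, 2012: 174 days → €45,000 × 4.15% × 174/366 = €887.8279
Total = €1,265.5328

€1,265.53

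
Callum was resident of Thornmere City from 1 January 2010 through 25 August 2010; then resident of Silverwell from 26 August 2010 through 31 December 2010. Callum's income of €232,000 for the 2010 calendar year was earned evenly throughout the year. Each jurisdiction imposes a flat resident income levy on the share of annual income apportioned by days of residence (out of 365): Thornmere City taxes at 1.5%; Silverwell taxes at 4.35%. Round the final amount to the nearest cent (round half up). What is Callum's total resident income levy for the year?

€5,798.73

Thornmere City, 1 January – 25 August 2010: 237 days → €232,000 × 1.5% × 237/365 = €2,259.6164
Silverwell, 26 August – 31 December 2010: 128 days → €232,000 × 4.35% × 128/365 = €3,539.1123
Total = €5,798.7288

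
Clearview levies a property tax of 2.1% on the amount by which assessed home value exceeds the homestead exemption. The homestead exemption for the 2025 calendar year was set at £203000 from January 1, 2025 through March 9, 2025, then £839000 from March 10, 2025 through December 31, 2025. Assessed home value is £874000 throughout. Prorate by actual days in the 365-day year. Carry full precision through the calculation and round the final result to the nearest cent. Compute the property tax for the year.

£3223.24

January 1 – March 9, 2025: 68 days, exemption £203000 → (£874000 − £203000) × 2.1% × 68/365 = £2625.1726
March 10 – December 31, 2025: 297 days, exemption £839000 → (£874000 − £839000) × 2.1% × 297/365 = £598.0685
Total = £3223.2411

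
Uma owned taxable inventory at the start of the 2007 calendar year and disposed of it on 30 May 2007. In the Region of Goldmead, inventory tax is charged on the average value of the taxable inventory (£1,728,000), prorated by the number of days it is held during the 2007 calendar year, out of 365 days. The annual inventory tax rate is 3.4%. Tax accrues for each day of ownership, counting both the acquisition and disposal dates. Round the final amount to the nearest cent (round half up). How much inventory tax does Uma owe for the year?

£24,144.66

Days held (1 Jan – 30 May 2007): 150 out of 365
Tax = £1,728,000 × 3.4% × 150/365 = £24,144.6575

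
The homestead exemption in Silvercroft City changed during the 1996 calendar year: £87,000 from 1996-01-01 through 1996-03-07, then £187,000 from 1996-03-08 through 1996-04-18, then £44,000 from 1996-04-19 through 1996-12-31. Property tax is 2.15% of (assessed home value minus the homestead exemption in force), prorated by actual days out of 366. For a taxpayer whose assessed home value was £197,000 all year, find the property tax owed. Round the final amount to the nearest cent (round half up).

1996-01-01 to 1996-03-07: 67 days, exemption £87,000 → (£197,000 − £87,000) × 2.15% × 67/366 = £432.9372
1996-03-08 to 1996-04-18: 42 days, exemption £187,000 → (£197,000 − £187,000) × 2.15% × 42/366 = £24.6721
1996-04-19 to 1996-12-31: 257 days, exemption £44,000 → (£197,000 − £44,000) × 2.15% × 257/366 = £2,309.8402
Total = £2,767.4495

£2,767.45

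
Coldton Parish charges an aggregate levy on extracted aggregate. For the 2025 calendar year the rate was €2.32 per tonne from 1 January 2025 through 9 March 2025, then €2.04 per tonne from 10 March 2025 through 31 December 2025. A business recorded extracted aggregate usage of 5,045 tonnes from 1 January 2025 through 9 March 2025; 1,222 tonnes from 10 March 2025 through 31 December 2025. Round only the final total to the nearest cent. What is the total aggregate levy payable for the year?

€14197.28

1 January – 9 March 2025: 5,045 tonnes at €2.32/tonne → €11704.40
10 March – 31 December 2025: 1,222 tonnes at €2.04/tonne → €2492.88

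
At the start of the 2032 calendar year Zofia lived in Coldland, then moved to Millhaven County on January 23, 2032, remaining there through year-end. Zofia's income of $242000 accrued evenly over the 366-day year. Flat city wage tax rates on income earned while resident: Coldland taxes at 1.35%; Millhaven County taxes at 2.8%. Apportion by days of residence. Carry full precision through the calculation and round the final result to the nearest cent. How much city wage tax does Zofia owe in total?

Coldland, January 1 – January 22, 2032: 22 days → $242000 × 1.35% × 22/366 = $196.3770
Millhaven County, January 23 – December 31, 2032: 344 days → $242000 × 2.8% × 344/366 = $6368.6995
Total = $6565.0765

$6565.08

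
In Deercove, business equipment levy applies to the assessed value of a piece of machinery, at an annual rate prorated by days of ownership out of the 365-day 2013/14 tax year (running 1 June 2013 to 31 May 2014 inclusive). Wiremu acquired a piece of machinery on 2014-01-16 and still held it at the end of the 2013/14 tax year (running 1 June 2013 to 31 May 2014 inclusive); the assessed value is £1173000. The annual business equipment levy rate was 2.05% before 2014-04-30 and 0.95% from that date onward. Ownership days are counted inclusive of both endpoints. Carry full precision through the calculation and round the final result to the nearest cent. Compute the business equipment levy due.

£7828.57

2014-01-16 to 2014-04-29: 104 days at 2.05% → £1173000 × 2.05% × 104/365 = £6851.6055
2014-04-30 to 2014-05-31: 32 days at 0.95% → £1173000 × 0.95% × 32/365 = £976.9644
Total = £7828.5699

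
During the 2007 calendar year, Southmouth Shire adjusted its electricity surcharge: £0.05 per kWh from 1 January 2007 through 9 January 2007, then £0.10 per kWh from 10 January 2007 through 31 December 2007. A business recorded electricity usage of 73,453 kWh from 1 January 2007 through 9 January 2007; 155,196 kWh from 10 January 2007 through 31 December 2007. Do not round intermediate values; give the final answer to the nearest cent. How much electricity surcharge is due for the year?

1 January – 9 January 2007: 73,453 kWh at £0.05/kWh → £3672.65
10 January – 31 December 2007: 155,196 kWh at £0.10/kWh → £15519.60

£19192.25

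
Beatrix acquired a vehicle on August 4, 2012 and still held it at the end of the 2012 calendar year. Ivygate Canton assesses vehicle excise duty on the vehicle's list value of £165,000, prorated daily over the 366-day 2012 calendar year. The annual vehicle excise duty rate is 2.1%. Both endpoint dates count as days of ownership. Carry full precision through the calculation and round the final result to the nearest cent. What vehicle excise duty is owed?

Days held (August 4 – December 31, 2012): 150 out of 366
Tax = £165,000 × 2.1% × 150/366 = £1,420.0820

£1,420.08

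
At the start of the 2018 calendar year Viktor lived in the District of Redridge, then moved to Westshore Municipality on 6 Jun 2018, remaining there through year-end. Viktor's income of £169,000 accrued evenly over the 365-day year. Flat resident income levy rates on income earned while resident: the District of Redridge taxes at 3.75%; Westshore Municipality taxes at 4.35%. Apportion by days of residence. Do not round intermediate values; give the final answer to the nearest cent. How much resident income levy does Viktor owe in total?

£6,918.12

The District of Redridge, 1 Jan – 5 Jun 2018: 156 days → £169,000 × 3.75% × 156/365 = £2,708.6301
Westshore Municipality, 6 Jun – 31 Dec 2018: 209 days → £169,000 × 4.35% × 209/365 = £4,209.4890
Total = £6,918.1192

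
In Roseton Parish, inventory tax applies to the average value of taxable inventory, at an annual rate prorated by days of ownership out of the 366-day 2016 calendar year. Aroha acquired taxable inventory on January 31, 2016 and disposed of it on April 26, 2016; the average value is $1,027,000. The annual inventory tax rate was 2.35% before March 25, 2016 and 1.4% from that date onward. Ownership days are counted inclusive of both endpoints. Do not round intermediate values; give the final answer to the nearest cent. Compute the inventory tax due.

January 31 – March 24, 2016: 54 days at 2.35% → $1,027,000 × 2.35% × 54/366 = $3,560.8279
March 25 – April 26, 2016: 33 days at 1.4% → $1,027,000 × 1.4% × 33/366 = $1,296.3770
Total = $4,857.2049

$4,857.20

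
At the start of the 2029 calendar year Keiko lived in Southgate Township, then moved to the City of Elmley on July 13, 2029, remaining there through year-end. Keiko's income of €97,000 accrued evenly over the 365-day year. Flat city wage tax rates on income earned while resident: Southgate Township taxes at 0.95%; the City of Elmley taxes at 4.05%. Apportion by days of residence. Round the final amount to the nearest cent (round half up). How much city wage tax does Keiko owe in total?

Southgate Township, January 1 – July 12, 2029: 193 days → €97,000 × 0.95% × 193/365 = €487.2589
The City of Elmley, July 13 – December 31, 2029: 172 days → €97,000 × 4.05% × 172/365 = €1,851.2384
Total = €2,338.4973

€2,338.50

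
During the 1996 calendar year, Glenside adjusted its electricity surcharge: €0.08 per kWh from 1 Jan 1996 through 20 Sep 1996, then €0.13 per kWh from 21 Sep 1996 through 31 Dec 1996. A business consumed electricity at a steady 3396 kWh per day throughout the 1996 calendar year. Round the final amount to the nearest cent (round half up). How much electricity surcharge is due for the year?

€116754.48

1 Jan – 20 Sep 1996: 264 days × 3396 kWh/day = 896,544 kWh at €0.08/kWh → €71723.52
21 Sep – 31 Dec 1996: 102 days × 3396 kWh/day = 346,392 kWh at €0.13/kWh → €45030.96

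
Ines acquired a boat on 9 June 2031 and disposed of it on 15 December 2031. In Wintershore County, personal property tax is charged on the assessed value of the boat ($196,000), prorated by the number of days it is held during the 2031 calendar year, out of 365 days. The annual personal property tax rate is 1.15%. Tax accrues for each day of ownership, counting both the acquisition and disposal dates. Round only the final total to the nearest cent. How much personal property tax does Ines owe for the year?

$1,173.32

Days held (9 June – 15 December 2031): 190 out of 365
Tax = $196,000 × 1.15% × 190/365 = $1,173.3151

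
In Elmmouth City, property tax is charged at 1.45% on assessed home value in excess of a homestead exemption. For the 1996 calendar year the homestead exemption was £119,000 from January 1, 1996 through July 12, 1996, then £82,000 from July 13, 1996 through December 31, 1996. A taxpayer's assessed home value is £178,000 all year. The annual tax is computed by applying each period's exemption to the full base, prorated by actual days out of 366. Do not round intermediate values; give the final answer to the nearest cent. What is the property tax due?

£1,107.63

January 1 – July 12, 1996: 194 days, exemption £119,000 → (£178,000 − £119,000) × 1.45% × 194/366 = £453.4617
July 13 – December 31, 1996: 172 days, exemption £82,000 → (£178,000 − £82,000) × 1.45% × 172/366 = £654.1639
Total = £1,107.6257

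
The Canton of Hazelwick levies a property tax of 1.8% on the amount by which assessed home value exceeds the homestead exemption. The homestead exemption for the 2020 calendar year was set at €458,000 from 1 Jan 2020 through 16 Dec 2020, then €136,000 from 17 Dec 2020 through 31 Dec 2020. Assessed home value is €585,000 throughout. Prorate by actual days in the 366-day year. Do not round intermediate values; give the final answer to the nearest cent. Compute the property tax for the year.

€2,523.54

1 Jan – 16 Dec 2020: 351 days, exemption €458,000 → (€585,000 − €458,000) × 1.8% × 351/366 = €2,192.3115
17 Dec – 31 Dec 2020: 15 days, exemption €136,000 → (€585,000 − €136,000) × 1.8% × 15/366 = €331.2295
Total = €2,523.5410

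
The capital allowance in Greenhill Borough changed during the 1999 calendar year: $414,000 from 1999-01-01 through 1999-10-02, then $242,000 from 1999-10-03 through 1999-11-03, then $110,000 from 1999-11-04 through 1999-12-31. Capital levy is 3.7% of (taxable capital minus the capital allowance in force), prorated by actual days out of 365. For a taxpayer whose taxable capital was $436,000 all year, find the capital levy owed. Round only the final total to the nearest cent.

$3,159.29

1999-01-01 to 1999-10-02: 275 days, exemption $414,000 → ($436,000 − $414,000) × 3.7% × 275/365 = $613.2877
1999-10-03 to 1999-11-03: 32 days, exemption $242,000 → ($436,000 − $242,000) × 3.7% × 32/365 = $629.3041
1999-11-04 to 1999-12-31: 58 days, exemption $110,000 → ($436,000 − $110,000) × 3.7% × 58/365 = $1,916.7014
Total = $3,159.2932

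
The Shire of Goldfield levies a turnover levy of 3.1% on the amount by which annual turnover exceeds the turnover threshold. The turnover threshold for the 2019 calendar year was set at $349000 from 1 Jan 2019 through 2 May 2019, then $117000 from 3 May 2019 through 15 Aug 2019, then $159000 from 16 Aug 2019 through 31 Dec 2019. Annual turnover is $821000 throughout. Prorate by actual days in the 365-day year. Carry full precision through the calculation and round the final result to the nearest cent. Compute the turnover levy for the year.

$18927.84

1 Jan – 2 May 2019: 122 days, exemption $349000 → ($821000 − $349000) × 3.1% × 122/365 = $4890.6959
3 May – 15 Aug 2019: 105 days, exemption $117000 → ($821000 − $117000) × 3.1% × 105/365 = $6278.1370
16 Aug – 31 Dec 2019: 138 days, exemption $159000 → ($821000 − $159000) × 3.1% × 138/365 = $7759.0027
Total = $18927.8356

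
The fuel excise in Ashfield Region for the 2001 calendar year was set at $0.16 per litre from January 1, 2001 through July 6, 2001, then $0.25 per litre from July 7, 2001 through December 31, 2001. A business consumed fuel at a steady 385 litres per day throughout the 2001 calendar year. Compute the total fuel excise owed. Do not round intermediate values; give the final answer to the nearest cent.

$28651.70

January 1 – July 6, 2001: 187 days × 385 litres/day = 71,995 litres at $0.16/litre → $11519.20
July 7 – December 31, 2001: 178 days × 385 litres/day = 68,530 litres at $0.25/litre → $17132.50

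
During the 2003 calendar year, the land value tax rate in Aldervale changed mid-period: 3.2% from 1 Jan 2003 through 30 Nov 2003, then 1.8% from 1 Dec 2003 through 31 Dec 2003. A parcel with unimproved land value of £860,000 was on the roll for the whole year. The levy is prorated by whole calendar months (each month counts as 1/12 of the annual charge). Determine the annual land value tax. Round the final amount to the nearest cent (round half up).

1 Jan – 30 Nov 2003: 11 months at 3.2% → £860,000 × 3.2% × 11/12 = £25,226.6667
1 Dec – 31 Dec 2003: 1 month at 1.8% → £860,000 × 1.8% × 1/12 = £1,290.0000
Total = £26,516.6667

£26,516.67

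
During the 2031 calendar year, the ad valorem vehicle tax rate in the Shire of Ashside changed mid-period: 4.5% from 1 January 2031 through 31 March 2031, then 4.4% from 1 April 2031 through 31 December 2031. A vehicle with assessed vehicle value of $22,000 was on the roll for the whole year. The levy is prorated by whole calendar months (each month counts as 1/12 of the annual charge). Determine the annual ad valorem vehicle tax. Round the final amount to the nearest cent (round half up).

$973.50

1 January – 31 March 2031: 3 months at 4.5% → $22,000 × 4.5% × 3/12 = $247.5000
1 April – 31 December 2031: 9 months at 4.4% → $22,000 × 4.4% × 9/12 = $726.0000
Total = $973.5000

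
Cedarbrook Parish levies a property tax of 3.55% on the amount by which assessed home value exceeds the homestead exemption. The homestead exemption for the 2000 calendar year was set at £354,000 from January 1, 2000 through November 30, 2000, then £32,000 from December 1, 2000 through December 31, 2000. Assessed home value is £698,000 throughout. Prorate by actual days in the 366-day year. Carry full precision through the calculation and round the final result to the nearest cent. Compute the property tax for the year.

January 1 – November 30, 2000: 335 days, exemption £354,000 → (£698,000 − £354,000) × 3.55% × 335/366 = £11,177.6503
December 1 – December 31, 2000: 31 days, exemption £32,000 → (£698,000 − £32,000) × 3.55% × 31/366 = £2,002.5492
Total = £13,180.1995

£13,180.20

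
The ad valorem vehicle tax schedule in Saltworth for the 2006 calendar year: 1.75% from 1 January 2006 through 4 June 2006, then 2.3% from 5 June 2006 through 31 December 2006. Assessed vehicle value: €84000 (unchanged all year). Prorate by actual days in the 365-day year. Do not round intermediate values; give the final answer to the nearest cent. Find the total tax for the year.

€1735.81

1 January – 4 June 2006: 155 days at 1.75% → €84000 × 1.75% × 155/365 = €624.2466
5 June – 31 December 2006: 210 days at 2.3% → €84000 × 2.3% × 210/365 = €1111.5616
Total = €1735.8082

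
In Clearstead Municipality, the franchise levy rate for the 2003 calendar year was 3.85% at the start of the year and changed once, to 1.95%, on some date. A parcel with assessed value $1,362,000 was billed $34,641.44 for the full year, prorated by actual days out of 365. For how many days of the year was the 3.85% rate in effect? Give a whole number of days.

114 days

Let d = days at the first rate; then 365 − d days at the second rate.
$1,362,000 × [3.85%·d + 1.95%·(365−d)] / 365 = $34,641.44
Solving gives d = 114, so the new rate took effect on 25 April 2003.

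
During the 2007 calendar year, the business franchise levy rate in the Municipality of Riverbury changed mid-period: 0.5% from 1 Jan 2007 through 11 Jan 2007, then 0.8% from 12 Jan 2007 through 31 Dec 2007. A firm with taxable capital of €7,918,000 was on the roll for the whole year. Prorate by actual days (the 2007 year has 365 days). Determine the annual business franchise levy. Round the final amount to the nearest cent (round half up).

€62,628.13

1 Jan – 11 Jan 2007: 11 days at 0.5% → €7,918,000 × 0.5% × 11/365 = €1,193.1233
12 Jan – 31 Dec 2007: 354 days at 0.8% → €7,918,000 × 0.8% × 354/365 = €61,435.0027
Total = €62,628.1260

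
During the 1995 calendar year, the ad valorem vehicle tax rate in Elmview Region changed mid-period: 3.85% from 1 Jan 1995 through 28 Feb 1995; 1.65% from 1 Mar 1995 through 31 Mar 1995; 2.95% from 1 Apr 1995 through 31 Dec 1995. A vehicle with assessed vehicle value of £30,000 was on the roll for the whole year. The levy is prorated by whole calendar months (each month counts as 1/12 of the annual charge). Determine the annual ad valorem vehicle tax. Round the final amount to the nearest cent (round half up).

1 Jan – 28 Feb 1995: 2 months at 3.85% → £30,000 × 3.85% × 2/12 = £192.5000
1 Mar – 31 Mar 1995: 1 month at 1.65% → £30,000 × 1.65% × 1/12 = £41.2500
1 Apr – 31 Dec 1995: 9 months at 2.95% → £30,000 × 2.95% × 9/12 = £663.7500
Total = £897.5000

£897.50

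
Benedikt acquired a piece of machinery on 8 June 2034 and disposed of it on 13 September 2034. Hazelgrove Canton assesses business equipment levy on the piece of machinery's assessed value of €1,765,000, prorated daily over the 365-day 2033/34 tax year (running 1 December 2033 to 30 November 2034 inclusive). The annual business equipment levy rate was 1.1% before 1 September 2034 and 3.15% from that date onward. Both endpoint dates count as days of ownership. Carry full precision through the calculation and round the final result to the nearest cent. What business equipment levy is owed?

8 June – 31 August 2034: 85 days at 1.1% → €1,765,000 × 1.1% × 85/365 = €4,521.3014
1 September – 13 September 2034: 13 days at 3.15% → €1,765,000 × 3.15% × 13/365 = €1,980.1849
Total = €6,501.4863

€6,501.49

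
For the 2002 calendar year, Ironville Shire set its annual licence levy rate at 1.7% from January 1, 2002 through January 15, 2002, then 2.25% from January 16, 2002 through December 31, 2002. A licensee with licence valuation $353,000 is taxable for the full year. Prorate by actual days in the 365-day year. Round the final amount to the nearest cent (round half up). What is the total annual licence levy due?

January 1 – January 15, 2002: 15 days at 1.7% → $353,000 × 1.7% × 15/365 = $246.6164
January 16 – December 31, 2002: 350 days at 2.25% → $353,000 × 2.25% × 350/365 = $7,616.0959
Total = $7,862.7123

$7,862.71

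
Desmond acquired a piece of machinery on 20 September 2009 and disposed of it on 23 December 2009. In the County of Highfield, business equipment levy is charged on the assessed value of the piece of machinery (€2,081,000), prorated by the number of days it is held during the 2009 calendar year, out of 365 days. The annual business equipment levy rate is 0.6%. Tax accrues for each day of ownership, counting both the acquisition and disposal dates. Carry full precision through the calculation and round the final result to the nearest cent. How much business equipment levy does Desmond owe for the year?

Days held (20 September – 23 December 2009): 95 out of 365
Tax = €2,081,000 × 0.6% × 95/365 = €3,249.7808

€3,249.78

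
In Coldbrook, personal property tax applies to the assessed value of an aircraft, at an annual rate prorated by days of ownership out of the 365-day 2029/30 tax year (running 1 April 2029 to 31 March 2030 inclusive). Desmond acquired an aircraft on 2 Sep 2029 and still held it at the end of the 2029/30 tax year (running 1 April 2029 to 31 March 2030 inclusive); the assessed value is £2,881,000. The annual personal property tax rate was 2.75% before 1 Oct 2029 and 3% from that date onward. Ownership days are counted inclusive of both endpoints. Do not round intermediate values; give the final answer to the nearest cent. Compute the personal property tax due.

2 Sep – 30 Sep 2029: 29 days at 2.75% → £2,881,000 × 2.75% × 29/365 = £6,294.7877
1 Oct 2029 – 31 Mar 2030: 182 days at 3% → £2,881,000 × 3% × 182/365 = £43,096.6027
Total = £49,391.3904

£49,391.39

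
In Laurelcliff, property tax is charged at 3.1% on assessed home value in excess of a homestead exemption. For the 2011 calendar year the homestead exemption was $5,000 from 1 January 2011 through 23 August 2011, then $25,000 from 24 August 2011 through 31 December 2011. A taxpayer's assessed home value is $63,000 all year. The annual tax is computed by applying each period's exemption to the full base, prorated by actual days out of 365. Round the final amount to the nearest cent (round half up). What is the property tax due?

$1,577.18

1 January – 23 August 2011: 235 days, exemption $5,000 → ($63,000 − $5,000) × 3.1% × 235/365 = $1,157.6164
24 August – 31 December 2011: 130 days, exemption $25,000 → ($63,000 − $25,000) × 3.1% × 130/365 = $419.5616
Total = $1,577.1781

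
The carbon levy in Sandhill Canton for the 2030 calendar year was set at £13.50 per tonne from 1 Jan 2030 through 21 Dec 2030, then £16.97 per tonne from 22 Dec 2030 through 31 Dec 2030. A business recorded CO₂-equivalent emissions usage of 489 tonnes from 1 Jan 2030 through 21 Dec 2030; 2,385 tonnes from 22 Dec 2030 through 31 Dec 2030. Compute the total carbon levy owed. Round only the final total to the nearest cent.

£47,074.95

1 Jan – 21 Dec 2030: 489 tonnes at £13.50/tonne → £6,601.50
22 Dec – 31 Dec 2030: 2,385 tonnes at £16.97/tonne → £40,473.45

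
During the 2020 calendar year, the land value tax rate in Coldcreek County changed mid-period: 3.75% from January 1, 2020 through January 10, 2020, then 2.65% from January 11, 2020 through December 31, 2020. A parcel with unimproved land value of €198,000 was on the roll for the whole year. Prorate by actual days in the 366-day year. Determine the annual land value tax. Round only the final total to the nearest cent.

January 1 – January 10, 2020: 10 days at 3.75% → €198,000 × 3.75% × 10/366 = €202.8689
January 11 – December 31, 2020: 356 days at 2.65% → €198,000 × 2.65% × 356/366 = €5,103.6393
Total = €5,306.5082

€5,306.51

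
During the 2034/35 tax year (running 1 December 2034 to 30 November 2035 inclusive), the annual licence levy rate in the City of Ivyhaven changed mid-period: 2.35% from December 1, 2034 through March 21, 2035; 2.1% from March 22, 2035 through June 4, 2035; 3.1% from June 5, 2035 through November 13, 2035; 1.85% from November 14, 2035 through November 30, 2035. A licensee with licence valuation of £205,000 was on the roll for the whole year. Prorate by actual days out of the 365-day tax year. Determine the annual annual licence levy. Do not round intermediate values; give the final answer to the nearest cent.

£5,346.85

December 1, 2034 – March 21, 2035: 111 days at 2.35% → £205,000 × 2.35% × 111/365 = £1,465.0479
March 22 – June 4, 2035: 75 days at 2.1% → £205,000 × 2.1% × 75/365 = £884.5890
June 5 – November 13, 2035: 162 days at 3.1% → £205,000 × 3.1% × 162/365 = £2,820.5753
November 14 – November 30, 2035: 17 days at 1.85% → £205,000 × 1.85% × 17/365 = £176.6370
Total = £5,346.8493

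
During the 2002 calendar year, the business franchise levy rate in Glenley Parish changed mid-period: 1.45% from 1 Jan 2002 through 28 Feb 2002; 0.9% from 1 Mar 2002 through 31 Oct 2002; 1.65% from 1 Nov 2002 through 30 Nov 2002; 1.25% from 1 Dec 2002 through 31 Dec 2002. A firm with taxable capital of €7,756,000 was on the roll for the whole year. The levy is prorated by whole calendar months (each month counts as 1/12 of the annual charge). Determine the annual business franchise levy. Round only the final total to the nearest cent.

1 Jan – 28 Feb 2002: 2 months at 1.45% → €7,756,000 × 1.45% × 2/12 = €18,743.6667
1 Mar – 31 Oct 2002: 8 months at 0.9% → €7,756,000 × 0.9% × 8/12 = €46,536.0000
1 Nov – 30 Nov 2002: 1 month at 1.65% → €7,756,000 × 1.65% × 1/12 = €10,664.5000
1 Dec – 31 Dec 2002: 1 month at 1.25% → €7,756,000 × 1.25% × 1/12 = €8,079.1667
Total = €84,023.3333

€84,023.33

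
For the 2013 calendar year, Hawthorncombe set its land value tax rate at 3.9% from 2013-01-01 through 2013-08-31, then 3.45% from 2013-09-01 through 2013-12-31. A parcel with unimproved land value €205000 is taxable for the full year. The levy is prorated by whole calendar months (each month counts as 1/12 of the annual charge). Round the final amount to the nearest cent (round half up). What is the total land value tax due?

€7687.50

2013-01-01 to 2013-08-31: 8 months at 3.9% → €205000 × 3.9% × 8/12 = €5330.0000
2013-09-01 to 2013-12-31: 4 months at 3.45% → €205000 × 3.45% × 4/12 = €2357.5000
Total = €7687.5000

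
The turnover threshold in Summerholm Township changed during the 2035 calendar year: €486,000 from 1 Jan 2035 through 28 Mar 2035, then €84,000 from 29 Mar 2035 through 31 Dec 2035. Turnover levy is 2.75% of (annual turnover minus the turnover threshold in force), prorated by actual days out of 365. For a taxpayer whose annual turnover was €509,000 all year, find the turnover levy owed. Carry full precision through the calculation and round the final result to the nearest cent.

1 Jan – 28 Mar 2035: 87 days, exemption €486,000 → (€509,000 − €486,000) × 2.75% × 87/365 = €150.7603
29 Mar – 31 Dec 2035: 278 days, exemption €84,000 → (€509,000 − €84,000) × 2.75% × 278/365 = €8,901.7123
Total = €9,052.4726

€9,052.47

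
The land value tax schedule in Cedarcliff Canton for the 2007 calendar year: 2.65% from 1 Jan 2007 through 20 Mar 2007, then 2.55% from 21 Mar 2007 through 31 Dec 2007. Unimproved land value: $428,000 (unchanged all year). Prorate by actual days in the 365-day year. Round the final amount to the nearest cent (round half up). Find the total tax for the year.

$11,006.64

1 Jan – 20 Mar 2007: 79 days at 2.65% → $428,000 × 2.65% × 79/365 = $2,454.8438
21 Mar – 31 Dec 2007: 286 days at 2.55% → $428,000 × 2.55% × 286/365 = $8,551.7918
Total = $11,006.6356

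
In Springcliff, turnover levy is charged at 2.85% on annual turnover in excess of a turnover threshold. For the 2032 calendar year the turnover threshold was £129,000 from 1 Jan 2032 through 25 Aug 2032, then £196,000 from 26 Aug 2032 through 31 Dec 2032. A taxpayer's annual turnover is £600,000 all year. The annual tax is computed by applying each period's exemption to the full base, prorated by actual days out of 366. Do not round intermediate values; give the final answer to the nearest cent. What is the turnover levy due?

1 Jan – 25 Aug 2032: 238 days, exemption £129,000 → (£600,000 − £129,000) × 2.85% × 238/366 = £8,728.9426
26 Aug – 31 Dec 2032: 128 days, exemption £196,000 → (£600,000 − £196,000) × 2.85% × 128/366 = £4,026.7541
Total = £12,755.6967

£12,755.70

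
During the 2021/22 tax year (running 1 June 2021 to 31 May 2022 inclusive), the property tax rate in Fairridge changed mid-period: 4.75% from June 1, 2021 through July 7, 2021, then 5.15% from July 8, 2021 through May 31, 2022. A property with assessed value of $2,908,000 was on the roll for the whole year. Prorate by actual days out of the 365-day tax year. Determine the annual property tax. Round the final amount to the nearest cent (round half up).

June 1 – July 7, 2021: 37 days at 4.75% → $2,908,000 × 4.75% × 37/365 = $14,002.2192
July 8, 2021 – May 31, 2022: 328 days at 5.15% → $2,908,000 × 5.15% × 328/365 = $134,580.6466
Total = $148,582.8658

$148,582.87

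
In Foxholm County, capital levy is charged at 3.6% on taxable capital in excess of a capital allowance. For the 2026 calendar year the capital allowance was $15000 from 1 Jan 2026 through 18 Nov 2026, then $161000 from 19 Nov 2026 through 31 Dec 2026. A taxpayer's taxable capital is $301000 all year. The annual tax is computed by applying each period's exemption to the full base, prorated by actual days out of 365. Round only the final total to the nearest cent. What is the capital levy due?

$9676.80

1 Jan – 18 Nov 2026: 322 days, exemption $15000 → ($301000 − $15000) × 3.6% × 322/365 = $9083.0466
19 Nov – 31 Dec 2026: 43 days, exemption $161000 → ($301000 − $161000) × 3.6% × 43/365 = $593.7534
Total = $9676.8000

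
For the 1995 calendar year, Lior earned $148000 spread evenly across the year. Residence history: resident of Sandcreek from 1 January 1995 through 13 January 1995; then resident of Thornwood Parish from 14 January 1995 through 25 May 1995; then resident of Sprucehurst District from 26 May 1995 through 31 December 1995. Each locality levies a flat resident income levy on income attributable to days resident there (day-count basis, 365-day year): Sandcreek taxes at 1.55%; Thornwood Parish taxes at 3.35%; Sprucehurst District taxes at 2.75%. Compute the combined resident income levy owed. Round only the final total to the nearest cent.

$4327.88

Sandcreek, 1 January – 13 January 1995: 13 days → $148000 × 1.55% × 13/365 = $81.7041
Thornwood Parish, 14 January – 25 May 1995: 132 days → $148000 × 3.35% × 132/365 = $1793.0301
Sprucehurst District, 26 May – 31 December 1995: 220 days → $148000 × 2.75% × 220/365 = $2453.1507
Total = $4327.8849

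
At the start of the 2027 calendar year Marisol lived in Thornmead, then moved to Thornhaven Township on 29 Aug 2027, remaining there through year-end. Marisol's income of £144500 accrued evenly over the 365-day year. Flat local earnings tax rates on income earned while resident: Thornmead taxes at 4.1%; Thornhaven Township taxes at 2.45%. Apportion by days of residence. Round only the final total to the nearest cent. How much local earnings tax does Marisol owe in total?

£5107.98

Thornmead, 1 Jan – 28 Aug 2027: 240 days → £144500 × 4.1% × 240/365 = £3895.5616
Thornhaven Township, 29 Aug – 31 Dec 2027: 125 days → £144500 × 2.45% × 125/365 = £1212.4144
Total = £5107.9760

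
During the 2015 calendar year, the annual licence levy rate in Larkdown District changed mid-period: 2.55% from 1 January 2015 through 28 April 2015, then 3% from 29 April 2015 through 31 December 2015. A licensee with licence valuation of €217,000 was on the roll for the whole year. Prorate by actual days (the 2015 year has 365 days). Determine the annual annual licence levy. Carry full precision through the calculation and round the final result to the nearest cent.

€6,194.31

1 January – 28 April 2015: 118 days at 2.55% → €217,000 × 2.55% × 118/365 = €1,788.9123
29 April – 31 December 2015: 247 days at 3% → €217,000 × 3% × 247/365 = €4,405.3973
Total = €6,194.3096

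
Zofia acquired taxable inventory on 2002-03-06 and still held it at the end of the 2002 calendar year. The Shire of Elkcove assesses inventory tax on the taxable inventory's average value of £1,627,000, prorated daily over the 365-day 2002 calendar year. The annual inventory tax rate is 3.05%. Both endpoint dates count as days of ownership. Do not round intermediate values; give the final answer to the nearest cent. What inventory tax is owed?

Days held (2002-03-06 to 2002-12-31): 301 out of 365
Tax = £1,627,000 × 3.05% × 301/365 = £40,922.3932

£40,922.39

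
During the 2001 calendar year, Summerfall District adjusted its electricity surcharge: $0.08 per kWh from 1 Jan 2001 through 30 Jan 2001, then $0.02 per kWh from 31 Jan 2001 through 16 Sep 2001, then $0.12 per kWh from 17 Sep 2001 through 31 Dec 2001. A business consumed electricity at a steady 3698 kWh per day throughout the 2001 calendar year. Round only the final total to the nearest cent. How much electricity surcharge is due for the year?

1 Jan – 30 Jan 2001: 30 days × 3698 kWh/day = 110,940 kWh at $0.08/kWh → $8,875.20
31 Jan – 16 Sep 2001: 229 days × 3698 kWh/day = 846,842 kWh at $0.02/kWh → $16,936.84
17 Sep – 31 Dec 2001: 106 days × 3698 kWh/day = 391,988 kWh at $0.12/kWh → $47,038.56

$72,850.60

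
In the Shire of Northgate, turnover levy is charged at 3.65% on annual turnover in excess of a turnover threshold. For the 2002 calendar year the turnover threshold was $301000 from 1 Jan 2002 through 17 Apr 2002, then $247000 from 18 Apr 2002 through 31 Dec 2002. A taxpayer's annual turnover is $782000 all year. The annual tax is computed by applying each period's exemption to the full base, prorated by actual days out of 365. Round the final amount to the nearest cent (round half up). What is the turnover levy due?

$18949.70

1 Jan – 17 Apr 2002: 107 days, exemption $301000 → ($782000 − $301000) × 3.65% × 107/365 = $5146.7000
18 Apr – 31 Dec 2002: 258 days, exemption $247000 → ($782000 − $247000) × 3.65% × 258/365 = $13803.0000
Total = $18949.7000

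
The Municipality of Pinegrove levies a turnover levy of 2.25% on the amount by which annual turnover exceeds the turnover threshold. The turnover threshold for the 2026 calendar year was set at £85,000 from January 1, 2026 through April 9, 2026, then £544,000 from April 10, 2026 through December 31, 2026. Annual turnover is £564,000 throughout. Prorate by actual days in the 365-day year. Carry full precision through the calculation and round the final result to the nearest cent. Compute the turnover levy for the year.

January 1 – April 9, 2026: 99 days, exemption £85,000 → (£564,000 − £85,000) × 2.25% × 99/365 = £2,923.2123
April 10 – December 31, 2026: 266 days, exemption £544,000 → (£564,000 − £544,000) × 2.25% × 266/365 = £327.9452
Total = £3,251.1575

£3,251.16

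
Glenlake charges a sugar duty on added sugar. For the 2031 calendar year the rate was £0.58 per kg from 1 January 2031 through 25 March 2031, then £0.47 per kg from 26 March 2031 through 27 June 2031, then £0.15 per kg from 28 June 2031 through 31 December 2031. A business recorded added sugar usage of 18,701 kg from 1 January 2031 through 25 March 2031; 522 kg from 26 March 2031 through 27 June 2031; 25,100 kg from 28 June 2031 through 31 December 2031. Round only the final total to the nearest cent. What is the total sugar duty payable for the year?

£14,856.92

1 January – 25 March 2031: 18,701 kg at £0.58/kg → £10,846.58
26 March – 27 June 2031: 522 kg at £0.47/kg → £245.34
28 June – 31 December 2031: 25,100 kg at £0.15/kg → £3,765.00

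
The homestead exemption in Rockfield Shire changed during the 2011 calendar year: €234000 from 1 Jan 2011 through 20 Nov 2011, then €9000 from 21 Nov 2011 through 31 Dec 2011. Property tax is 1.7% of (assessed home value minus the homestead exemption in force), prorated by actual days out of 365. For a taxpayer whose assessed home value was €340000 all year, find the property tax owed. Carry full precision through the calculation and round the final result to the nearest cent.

1 Jan – 20 Nov 2011: 324 days, exemption €234000 → (€340000 − €234000) × 1.7% × 324/365 = €1599.5836
21 Nov – 31 Dec 2011: 41 days, exemption €9000 → (€340000 − €9000) × 1.7% × 41/365 = €632.0740
Total = €2231.6575

€2231.66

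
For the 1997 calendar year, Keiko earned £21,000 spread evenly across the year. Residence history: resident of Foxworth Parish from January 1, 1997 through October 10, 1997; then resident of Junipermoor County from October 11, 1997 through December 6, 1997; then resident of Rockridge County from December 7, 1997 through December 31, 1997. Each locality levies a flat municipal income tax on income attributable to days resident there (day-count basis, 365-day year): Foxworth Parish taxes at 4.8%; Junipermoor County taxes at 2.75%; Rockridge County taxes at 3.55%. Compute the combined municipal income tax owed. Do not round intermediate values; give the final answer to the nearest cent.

Foxworth Parish, January 1 – October 10, 1997: 283 days → £21,000 × 4.8% × 283/365 = £781.5452
Junipermoor County, October 11 – December 6, 1997: 57 days → £21,000 × 2.75% × 57/365 = £90.1849
Rockridge County, December 7 – December 31, 1997: 25 days → £21,000 × 3.55% × 25/365 = £51.0616
Total = £922.7918

£922.79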